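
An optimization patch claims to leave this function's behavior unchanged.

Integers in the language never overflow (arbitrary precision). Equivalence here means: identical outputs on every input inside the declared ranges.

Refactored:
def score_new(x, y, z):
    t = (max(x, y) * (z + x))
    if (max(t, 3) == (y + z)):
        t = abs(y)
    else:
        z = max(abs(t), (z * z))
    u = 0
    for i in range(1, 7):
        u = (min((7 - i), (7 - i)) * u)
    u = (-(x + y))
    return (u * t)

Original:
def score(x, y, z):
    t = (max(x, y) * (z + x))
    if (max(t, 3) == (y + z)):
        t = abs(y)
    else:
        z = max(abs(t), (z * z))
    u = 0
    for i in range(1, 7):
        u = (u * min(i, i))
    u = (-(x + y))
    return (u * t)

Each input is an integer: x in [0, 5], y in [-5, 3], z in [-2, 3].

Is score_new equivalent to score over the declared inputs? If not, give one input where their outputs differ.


Changes here: constant usage differs, arithmetic usage differs; the full 324-point sweep finds no disagreement.
verdict: equivalent


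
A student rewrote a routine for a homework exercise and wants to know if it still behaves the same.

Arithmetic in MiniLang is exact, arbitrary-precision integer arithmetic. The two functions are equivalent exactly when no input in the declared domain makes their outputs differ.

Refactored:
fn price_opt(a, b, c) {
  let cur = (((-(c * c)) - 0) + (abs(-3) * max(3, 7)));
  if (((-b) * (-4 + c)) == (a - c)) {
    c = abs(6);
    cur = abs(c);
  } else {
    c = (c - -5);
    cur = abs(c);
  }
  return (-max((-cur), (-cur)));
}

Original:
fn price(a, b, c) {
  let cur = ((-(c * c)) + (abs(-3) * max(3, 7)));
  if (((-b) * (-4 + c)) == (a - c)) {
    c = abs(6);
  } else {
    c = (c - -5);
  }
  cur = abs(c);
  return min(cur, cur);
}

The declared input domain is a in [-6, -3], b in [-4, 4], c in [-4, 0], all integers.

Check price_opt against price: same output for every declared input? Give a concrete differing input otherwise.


This is a faithful refactor — statement counts differ, and arithmetic usage differs, and constant usage differs, and min/max/abs usage differs, but the computed results match everywhere.
One worked example (a=-6, b=0, c=-1) — price: cur becomes 20; next (((-b) * (-4 + c)) == (a - c)) evaluates to false; next c becomes 4; next cur becomes 4; next final value 4; price_opt: cur becomes 20; next (((-b) * (-4 + c)) == (a - c)) evaluates to false; next c becomes 4; next cur becomes 4; next final value 4; agreement on 4.
Every one of the 180 inputs gives matching results.
verdict: equivalent


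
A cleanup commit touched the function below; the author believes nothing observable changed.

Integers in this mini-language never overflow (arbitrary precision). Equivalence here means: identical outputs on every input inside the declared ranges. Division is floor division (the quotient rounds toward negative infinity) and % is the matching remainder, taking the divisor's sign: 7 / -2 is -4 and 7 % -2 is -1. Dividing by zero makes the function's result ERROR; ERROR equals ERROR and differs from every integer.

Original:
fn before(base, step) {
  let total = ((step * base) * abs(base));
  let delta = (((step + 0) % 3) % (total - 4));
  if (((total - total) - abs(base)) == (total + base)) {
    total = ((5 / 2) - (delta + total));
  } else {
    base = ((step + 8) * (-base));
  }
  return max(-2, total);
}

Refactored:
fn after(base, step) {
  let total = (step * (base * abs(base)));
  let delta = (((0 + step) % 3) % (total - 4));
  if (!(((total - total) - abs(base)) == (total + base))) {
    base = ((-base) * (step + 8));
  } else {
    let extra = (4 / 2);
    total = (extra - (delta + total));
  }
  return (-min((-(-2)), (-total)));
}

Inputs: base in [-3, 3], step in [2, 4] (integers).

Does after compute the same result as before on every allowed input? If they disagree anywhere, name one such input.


Equivalent. The edit looks behavioral (`5` became `4`), but over these ranges it never changes the outcome.
An exhaustive pass over the 21 declared inputs shows identical outputs.
As a probe, take base=-3, step=2: before runs total := -18 | delta := -20 | (((total - total) - abs(base)) == (total + base)): false | base := 30 | result -2; after runs total := -18 | delta := -20 | (!(((total - total) - abs(base)) == (total + base))): true | base := 30 | result -2; both end at -2.
verdict: equivalent


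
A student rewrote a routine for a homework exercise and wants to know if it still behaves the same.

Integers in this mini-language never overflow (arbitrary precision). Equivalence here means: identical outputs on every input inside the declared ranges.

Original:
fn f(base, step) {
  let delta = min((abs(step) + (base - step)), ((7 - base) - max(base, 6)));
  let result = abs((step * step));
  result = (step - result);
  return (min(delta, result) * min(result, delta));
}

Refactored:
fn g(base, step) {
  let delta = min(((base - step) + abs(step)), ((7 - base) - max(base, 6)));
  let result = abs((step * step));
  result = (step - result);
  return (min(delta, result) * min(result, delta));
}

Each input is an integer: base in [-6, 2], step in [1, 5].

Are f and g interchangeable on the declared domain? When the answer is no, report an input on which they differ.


Reading the diff, among the changes: same computation, different form.
As a probe, take base=-5, step=1: f runs delta := -5 | result := 1 | result := 0 | result 25; g runs delta := -5 | result := 1 | result := 0 | result 25; both end at 25.
Sweeping the whole domain (45 inputs) finds no disagreement.
verdict: equivalent


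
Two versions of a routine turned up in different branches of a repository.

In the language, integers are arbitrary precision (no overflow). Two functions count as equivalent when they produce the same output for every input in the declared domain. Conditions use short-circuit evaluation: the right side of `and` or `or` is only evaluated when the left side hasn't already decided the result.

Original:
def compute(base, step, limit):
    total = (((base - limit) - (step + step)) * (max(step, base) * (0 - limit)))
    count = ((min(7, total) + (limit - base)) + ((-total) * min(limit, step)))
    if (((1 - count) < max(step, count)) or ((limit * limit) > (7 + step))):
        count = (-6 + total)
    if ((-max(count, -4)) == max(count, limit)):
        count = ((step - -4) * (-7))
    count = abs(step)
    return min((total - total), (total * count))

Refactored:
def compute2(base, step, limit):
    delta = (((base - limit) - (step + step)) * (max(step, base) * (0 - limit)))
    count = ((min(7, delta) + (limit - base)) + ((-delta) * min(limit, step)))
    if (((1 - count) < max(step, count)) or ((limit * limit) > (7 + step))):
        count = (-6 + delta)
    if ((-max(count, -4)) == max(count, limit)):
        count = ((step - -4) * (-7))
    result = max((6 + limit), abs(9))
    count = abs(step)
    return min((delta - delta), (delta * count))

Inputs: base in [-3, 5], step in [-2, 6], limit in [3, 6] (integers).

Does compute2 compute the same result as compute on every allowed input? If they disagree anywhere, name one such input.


Changes here: min/max/abs usage differs, plus statement counts differ, plus constant usage differs, plus arithmetic usage differs, plus local variable names differ; the full 324-point sweep finds no disagreement.
verdict: equivalent


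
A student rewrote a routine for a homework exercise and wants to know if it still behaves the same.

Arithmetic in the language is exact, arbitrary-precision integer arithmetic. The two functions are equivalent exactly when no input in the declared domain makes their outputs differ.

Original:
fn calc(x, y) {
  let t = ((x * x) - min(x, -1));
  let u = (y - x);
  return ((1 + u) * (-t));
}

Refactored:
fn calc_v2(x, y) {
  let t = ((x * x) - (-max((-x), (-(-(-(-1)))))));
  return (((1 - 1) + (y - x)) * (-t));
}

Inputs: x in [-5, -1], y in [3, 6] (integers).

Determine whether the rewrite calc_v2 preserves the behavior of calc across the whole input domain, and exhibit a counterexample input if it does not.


The rewrite breaks on x=-5, y=3, where the results are -270 and -240.
calc: t = 30; u = 8; return -270
calc_v2: t = 30; return -240
verdict: not equivalent; witness: x=-5, y=3


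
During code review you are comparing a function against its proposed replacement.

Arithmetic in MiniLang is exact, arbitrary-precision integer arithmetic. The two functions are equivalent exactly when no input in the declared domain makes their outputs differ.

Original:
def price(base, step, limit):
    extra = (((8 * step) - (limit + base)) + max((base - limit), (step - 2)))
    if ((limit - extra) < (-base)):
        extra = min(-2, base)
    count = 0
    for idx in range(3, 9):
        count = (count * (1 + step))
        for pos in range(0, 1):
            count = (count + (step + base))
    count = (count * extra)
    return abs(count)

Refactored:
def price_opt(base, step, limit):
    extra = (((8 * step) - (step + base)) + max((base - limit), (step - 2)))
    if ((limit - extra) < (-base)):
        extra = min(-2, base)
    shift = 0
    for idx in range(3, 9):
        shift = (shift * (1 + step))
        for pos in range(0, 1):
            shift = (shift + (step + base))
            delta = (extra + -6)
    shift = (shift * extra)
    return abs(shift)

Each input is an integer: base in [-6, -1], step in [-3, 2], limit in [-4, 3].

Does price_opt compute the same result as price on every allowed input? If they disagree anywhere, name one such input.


Consider the input base=-6, step=-3, limit=-4.
price: extra := -16 | ((limit - extra) < (-base)): false | count := 0 | iter idx=3: | count := 0 | iter pos=0: | count := -9 | iter idx=4: | count := 18 | iter pos=0: | count := 9 | iter idx=5: | count := -18 | iter pos=0: | count := -27 | iter idx=6: | count := 54 | iter pos=0: | count := 45 | iter idx=7: | count := -90 | iter pos=0: | count := -99 | iter idx=8: | count := 198 | iter pos=0: | count := 189 | count := -3024 | result 3024
price_opt: extra := -17 | ((limit - extra) < (-base)): false | shift := 0 | iter idx=3: | shift := 0 | iter pos=0: | shift := -9 | delta := -23 | iter idx=4: | shift := 18 | iter pos=0: | shift := 9 | delta := -23 | iter idx=5: | shift := -18 | iter pos=0: | shift := -27 | delta := -23 | iter idx=6: | shift := 54 | iter pos=0: | shift := 45 | delta := -23 | iter idx=7: | shift := -90 | iter pos=0: | shift := -99 | delta := -23 | iter idx=8: | shift := 198 | iter pos=0: | shift := 189 | delta := -23 | shift := -3213 | result 3213
3024 against 3213: the behavior changed.
verdict: not equivalent; witness: base=-6, step=-3, limit=-4


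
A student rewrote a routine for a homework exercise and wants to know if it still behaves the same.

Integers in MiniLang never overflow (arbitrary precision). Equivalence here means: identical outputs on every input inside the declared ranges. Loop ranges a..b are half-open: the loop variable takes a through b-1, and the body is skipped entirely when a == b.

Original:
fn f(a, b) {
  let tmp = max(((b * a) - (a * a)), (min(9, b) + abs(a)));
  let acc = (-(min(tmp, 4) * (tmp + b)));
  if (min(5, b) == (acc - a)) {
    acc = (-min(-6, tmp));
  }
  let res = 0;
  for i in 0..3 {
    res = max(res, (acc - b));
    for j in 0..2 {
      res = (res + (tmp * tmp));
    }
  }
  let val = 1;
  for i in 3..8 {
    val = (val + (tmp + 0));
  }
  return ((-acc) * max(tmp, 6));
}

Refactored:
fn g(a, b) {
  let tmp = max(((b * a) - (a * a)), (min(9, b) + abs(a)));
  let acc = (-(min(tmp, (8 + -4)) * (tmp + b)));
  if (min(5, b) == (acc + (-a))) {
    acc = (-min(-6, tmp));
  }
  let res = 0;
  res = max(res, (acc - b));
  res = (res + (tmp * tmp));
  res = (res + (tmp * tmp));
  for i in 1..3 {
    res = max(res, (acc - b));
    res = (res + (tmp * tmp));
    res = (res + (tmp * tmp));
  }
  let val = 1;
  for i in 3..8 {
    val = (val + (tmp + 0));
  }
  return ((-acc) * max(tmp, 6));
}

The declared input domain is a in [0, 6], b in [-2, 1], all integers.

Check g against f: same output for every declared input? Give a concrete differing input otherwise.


Although constant usage differs, and min/max/abs usage differs, and statement counts differ, and local variable names differ, and loop structure differs, and arithmetic usage differs, 28/28 inputs agree.
verdict: equivalent


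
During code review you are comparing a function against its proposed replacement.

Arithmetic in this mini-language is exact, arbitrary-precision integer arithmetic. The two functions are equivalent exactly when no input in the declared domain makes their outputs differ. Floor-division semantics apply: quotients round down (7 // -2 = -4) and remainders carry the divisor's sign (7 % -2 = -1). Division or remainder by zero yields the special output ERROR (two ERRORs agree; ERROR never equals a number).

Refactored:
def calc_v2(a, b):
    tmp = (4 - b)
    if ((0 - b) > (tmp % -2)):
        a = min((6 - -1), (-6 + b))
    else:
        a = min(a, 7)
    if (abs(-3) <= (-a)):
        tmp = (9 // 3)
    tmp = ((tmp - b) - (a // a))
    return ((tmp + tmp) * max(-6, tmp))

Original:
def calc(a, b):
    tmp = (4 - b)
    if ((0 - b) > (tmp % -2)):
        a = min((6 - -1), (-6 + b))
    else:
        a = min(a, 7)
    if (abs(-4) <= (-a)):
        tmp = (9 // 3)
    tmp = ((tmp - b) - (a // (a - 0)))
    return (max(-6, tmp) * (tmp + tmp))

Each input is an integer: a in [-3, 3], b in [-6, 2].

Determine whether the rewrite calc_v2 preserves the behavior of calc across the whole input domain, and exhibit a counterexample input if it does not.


Try a=-3, b=0.
calc: tmp := 4 | ((0 - b) > (tmp % -2)): false | a := -3 | (abs(-4) <= (-a)): false | tmp := 3 | result 18
calc_v2: tmp := 4 | ((0 - b) > (tmp % -2)): false | a := -3 | (abs(-3) <= (-a)): true | tmp := 3 | tmp := 2 | result 8
18 vs 8 — the two versions disagree here.
verdict: not equivalent; witness: a=-3, b=0


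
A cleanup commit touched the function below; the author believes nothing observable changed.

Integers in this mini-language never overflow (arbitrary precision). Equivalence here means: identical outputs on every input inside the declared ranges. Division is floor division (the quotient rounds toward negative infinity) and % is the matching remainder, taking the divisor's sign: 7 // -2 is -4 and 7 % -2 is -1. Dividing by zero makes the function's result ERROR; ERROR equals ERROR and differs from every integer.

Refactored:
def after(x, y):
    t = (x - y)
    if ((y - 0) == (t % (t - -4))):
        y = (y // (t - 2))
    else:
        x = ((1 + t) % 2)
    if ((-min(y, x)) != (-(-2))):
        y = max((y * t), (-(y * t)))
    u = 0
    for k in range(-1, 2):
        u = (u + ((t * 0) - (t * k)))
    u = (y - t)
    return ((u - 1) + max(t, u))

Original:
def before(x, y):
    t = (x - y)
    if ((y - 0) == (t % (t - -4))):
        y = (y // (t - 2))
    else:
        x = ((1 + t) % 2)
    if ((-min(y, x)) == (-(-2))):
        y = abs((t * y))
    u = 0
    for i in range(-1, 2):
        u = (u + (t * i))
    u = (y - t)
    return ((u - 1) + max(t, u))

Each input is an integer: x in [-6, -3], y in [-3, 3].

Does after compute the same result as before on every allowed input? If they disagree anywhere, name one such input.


There is a counterexample at x=-6, y=-3: -1 on one side, 23 on the other.
before: t := -3 | ((y - 0) == (t % (t - -4))): false | x := 0 | ((-min(y, x)) == (-(-2))): false | u := 0 | iter i=-1: | u := 3 | iter i=0: | u := 3 | iter i=1: | u := 0 | u := 0 | result -1
after: t := -3 | ((y - 0) == (t % (t - -4))): false | x := 0 | ((-min(y, x)) != (-(-2))): true | y := 9 | u := 0 | iter k=-1: | u := -3 | iter k=0: | u := -3 | iter k=1: | u := 0 | u := 12 | result 23
verdict: not equivalent; witness: x=-6, y=-3


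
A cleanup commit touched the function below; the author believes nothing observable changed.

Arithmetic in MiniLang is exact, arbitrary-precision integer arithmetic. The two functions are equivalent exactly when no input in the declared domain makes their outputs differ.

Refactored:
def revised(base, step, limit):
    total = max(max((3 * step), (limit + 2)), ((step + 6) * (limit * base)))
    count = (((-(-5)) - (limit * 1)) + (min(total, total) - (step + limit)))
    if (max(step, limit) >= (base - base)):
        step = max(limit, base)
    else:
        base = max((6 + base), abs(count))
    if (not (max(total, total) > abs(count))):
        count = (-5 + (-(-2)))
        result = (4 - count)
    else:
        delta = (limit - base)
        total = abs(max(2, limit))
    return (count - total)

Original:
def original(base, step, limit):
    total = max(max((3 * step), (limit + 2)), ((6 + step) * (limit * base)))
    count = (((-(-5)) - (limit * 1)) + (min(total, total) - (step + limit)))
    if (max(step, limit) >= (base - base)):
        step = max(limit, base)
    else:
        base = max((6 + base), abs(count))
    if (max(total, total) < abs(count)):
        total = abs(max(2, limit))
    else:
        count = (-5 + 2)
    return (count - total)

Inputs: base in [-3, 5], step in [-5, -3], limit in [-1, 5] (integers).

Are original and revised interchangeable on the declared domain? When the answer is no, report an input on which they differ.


base=-3, step=-5, limit=-1 yields 13 from original but -6 from revised.
verdict: not equivalent; witness: base=-3, step=-5, limit=-1


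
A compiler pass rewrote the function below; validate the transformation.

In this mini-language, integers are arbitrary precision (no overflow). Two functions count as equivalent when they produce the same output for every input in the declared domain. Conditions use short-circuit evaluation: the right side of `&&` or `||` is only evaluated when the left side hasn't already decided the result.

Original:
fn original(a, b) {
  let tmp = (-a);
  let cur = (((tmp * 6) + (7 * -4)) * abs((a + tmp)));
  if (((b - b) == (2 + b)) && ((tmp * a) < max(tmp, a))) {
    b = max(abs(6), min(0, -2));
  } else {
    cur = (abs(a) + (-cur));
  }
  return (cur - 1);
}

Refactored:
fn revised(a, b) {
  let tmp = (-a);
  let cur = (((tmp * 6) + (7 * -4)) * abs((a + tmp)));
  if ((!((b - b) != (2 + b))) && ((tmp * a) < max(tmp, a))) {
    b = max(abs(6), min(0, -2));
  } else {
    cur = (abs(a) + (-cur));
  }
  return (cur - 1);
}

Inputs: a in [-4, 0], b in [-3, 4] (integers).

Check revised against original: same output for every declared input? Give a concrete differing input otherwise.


Differences: boolean connective usage differs; also comparison usage differs — yet all 40 inputs agree.
verdict: equivalent


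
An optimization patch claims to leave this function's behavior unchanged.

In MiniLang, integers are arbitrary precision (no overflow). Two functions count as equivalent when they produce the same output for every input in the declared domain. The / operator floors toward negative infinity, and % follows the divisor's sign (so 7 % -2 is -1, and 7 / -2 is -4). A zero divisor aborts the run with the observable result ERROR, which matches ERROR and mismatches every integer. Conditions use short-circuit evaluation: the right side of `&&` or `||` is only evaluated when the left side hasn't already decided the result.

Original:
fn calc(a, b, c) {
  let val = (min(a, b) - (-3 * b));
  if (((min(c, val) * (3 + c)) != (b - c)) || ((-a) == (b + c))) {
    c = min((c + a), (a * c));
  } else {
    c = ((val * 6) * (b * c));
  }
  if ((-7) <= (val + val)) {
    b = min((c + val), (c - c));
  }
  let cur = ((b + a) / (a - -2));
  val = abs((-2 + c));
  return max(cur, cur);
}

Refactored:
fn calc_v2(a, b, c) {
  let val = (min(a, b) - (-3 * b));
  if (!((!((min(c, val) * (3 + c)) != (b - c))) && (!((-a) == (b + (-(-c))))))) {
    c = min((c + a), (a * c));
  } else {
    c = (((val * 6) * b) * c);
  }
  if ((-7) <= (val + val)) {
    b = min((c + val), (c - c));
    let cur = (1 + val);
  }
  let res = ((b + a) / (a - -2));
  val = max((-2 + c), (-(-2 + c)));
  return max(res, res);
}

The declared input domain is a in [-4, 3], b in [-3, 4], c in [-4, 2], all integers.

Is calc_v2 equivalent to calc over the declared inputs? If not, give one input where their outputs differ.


Equivalent — the differences include constant usage differs; local variable names differ; arithmetic usage differs; min/max/abs usage differs; statement counts differ; boolean connective usage differs, yet no declared input distinguishes the two.
Spot check at a=-4, b=4, c=2 — calc: val := 8 | (((min(c, val) * (3 + c)) != (b - c)) || ((-a) == (b + c))): true | c := -8 | ((-7) <= (val + val)): true | b := 0 | cur := 2 | val := 10 | result 2. calc_v2: val := 8 | (!((!((min(c, val) * (3 + c)) != (b - c))) && (!((-a) == (b + (-(-c))))))): true | c := -8 | ((-7) <= (val + val)): true | b := 0 | cur := 9 | res := 2 | val := 10 | result 2. Both give 2.
Across all 448 domain points the two functions coincide.
verdict: equivalent


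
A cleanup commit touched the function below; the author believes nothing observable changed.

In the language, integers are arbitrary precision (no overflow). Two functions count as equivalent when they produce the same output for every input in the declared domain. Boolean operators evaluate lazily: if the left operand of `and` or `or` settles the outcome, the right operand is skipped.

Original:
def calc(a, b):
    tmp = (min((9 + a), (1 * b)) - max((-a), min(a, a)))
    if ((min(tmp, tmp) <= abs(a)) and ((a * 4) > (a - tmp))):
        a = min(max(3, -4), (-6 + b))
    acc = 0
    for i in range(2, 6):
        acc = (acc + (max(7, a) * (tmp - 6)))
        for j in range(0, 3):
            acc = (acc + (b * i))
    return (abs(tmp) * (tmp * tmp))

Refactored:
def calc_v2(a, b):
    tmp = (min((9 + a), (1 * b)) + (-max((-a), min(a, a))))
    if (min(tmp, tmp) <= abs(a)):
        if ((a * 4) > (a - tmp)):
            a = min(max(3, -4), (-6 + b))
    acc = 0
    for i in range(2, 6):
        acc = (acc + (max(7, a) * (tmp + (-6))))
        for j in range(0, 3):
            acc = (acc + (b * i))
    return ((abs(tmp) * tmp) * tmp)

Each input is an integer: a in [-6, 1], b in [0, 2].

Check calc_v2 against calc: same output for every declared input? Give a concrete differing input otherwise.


Changes here: boolean connective usage differs, and statement counts differ, and arithmetic usage differs, and branching structure differs; the full 24-point sweep finds no disagreement.
verdict: equivalent


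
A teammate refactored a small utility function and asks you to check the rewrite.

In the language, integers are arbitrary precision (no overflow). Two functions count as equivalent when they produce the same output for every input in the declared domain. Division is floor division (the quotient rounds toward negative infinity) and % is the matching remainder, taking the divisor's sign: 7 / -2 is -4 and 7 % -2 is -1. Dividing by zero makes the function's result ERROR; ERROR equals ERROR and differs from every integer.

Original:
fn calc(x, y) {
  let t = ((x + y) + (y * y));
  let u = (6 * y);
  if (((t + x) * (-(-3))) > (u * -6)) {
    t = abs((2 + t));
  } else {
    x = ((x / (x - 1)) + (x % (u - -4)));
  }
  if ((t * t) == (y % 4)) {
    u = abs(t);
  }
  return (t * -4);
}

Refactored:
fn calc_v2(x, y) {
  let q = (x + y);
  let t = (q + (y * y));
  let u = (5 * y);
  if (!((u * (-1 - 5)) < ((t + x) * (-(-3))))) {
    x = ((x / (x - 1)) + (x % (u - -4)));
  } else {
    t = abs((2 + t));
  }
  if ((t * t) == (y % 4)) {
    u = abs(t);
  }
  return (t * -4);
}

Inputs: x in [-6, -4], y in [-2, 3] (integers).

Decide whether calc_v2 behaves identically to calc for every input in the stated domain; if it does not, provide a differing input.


Consider the input x=-6, y=1.
calc: t=-4, then u=6, then (((t + x) * (-(-3))) > (u * -6)) is true, then t=2, then ((t * t) == (y % 4)) is false, then returns -8
calc_v2: q=-5, then t=-4, then u=5, then (!((u * (-1 - 5)) < ((t + x) * (-(-3))))) is true, then x=3, then ((t * t) == (y % 4)) is false, then returns 16
-8 against 16: the behavior changed.
verdict: not equivalent; witness: x=-6, y=1


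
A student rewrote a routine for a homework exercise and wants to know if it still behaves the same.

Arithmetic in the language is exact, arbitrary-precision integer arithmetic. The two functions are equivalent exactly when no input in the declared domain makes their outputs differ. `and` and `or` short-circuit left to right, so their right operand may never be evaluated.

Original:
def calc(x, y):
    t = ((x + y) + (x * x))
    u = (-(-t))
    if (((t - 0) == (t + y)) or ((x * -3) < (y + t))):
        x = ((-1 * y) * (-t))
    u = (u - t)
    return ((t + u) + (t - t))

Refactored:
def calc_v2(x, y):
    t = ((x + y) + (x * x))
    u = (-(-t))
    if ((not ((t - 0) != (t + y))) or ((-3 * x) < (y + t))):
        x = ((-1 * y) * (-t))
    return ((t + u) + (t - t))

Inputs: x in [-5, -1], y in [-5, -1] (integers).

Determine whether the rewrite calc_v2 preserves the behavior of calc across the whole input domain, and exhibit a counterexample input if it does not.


Consider the input x=-5, y=-5.
calc: t becomes 15; next u becomes 15; next (((t - 0) == (t + y)) or ((x * -3) < (y + t))) evaluates to false; next u becomes 0; next final value 15
calc_v2: t becomes 15; next u becomes 15; next ((not ((t - 0) != (t + y))) or ((-3 * x) < (y + t))) evaluates to false; next final value 30
15 vs 30 — the two versions disagree here.
verdict: not equivalent; witness: x=-5, y=-5


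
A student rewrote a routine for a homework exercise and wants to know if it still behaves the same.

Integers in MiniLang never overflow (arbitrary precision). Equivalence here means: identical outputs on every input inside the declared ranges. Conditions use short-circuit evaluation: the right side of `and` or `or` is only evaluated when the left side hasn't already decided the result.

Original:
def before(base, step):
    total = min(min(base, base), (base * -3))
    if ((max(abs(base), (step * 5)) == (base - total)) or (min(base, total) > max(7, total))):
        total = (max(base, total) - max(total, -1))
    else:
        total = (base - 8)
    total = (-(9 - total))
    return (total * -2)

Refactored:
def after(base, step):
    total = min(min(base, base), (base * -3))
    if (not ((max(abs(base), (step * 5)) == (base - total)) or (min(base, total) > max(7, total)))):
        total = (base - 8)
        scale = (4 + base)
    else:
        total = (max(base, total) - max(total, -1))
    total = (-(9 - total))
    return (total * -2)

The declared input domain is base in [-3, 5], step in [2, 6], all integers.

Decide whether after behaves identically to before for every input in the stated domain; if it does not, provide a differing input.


The two versions differ — the changes include statement counts differ, plus arithmetic usage differs, plus local variable names differ, plus constant usage differs, plus boolean connective usage differs.
One worked example (base=-2, step=3) — before: total := -2 | ((max(abs(base), (step * 5)) == (base - total)) or (min(base, total) > max(7, total))): false | total := -10 | total := -19 | result 38; after: total := -2 | (not ((max(abs(base), (step * 5)) == (base - total)) or (min(base, total) > max(7, total)))): true | total := -10 | scale := 2 | total := -19 | result 38; agreement on 38.
Checked all 45 inputs in the declared domain: the outputs agree on every one.
verdict: equivalent


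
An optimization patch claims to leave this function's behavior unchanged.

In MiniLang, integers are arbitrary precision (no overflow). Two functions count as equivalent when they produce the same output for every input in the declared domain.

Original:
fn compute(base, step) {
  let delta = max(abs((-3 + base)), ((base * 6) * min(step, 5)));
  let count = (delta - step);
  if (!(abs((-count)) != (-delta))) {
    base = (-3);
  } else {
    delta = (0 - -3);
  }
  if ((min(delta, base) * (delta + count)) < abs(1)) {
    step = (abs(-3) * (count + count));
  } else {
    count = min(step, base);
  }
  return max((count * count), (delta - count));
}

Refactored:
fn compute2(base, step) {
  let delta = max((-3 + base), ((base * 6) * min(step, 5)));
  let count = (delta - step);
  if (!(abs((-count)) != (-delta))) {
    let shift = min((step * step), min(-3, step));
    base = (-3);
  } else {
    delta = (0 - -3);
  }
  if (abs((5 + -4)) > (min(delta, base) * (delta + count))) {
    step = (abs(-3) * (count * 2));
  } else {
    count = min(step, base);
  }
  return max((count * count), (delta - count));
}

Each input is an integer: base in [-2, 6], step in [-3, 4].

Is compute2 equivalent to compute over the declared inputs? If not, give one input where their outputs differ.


The rewrite breaks on base=-2, step=0, where the results are 25 and 0.
compute: delta=5, then count=5, then (!(abs((-count)) != (-delta))) is false, then delta=3, then ((min(delta, base) * (delta + count)) < abs(1)) is true, then step=30, then returns 25
compute2: delta=0, then count=0, then (!(abs((-count)) != (-delta))) is true, then shift=-3, then base=-3, then (abs((5 + -4)) > (min(delta, base) * (delta + count))) is true, then step=0, then returns 0
verdict: not equivalent; witness: base=-2, step=0


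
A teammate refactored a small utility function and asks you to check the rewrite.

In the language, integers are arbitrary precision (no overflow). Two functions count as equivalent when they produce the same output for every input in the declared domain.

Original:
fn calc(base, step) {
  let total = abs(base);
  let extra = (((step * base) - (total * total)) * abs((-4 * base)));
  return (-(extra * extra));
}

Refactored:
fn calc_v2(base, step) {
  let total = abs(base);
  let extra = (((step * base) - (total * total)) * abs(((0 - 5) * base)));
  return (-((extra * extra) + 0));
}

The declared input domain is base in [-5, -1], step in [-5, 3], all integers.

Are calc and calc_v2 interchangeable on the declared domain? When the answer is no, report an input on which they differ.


Consider the input base=-5, step=-4.
calc: total=5, then extra=-100, then returns -10000
calc_v2: total=5, then extra=-125, then returns -15625
-10000 and -15625 differ, so these are not the same function on this domain.
verdict: not equivalent; witness: base=-5, step=-4


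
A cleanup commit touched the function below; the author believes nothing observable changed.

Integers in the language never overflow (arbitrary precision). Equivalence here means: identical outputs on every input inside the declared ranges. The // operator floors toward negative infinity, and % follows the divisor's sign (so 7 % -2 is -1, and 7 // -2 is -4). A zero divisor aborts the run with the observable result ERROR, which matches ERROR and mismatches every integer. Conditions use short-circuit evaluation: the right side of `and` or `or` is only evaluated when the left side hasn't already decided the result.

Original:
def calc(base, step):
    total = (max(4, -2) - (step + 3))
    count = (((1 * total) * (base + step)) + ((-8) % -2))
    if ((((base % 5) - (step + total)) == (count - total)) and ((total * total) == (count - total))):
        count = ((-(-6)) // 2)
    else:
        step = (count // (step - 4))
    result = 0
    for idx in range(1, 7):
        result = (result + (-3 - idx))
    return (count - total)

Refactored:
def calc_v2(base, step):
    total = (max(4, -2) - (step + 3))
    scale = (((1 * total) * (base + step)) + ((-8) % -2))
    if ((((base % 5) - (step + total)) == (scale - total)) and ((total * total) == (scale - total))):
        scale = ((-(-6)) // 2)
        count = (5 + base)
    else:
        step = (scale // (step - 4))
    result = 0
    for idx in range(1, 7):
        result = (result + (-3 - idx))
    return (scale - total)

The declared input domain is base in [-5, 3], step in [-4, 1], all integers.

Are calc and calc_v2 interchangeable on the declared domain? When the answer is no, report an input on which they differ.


Equivalent — the differences include statement counts differ, plus constant usage differs, plus local variable names differ, plus arithmetic usage differs, yet no declared input distinguishes the two.
As a probe, take base=-3, step=-4: calc runs total becomes 5; next count becomes -35; next ((((base % 5) - (step + total)) == (count - total)) and ((total * total) == (count - total))) evaluates to false; next step becomes 4; next result becomes 0; next at idx=1:; next result becomes -4; next at idx=2:; next result becomes -9; next at idx=3:; next result becomes -15; next at idx=4:; next result becomes -22; next at idx=5:; next result becomes -30; next at idx=6:; next result becomes -39; next final value -40; calc_v2 runs total becomes 5; next scale becomes -35; next ((((base % 5) - (step + total)) == (scale - total)) and ((total * total) == (scale - total))) evaluates to false; next step becomes 4; next result becomes 0; next at idx=1:; next result becomes -4; next at idx=2:; next result becomes -9; next at idx=3:; next result becomes -15; next at idx=4:; next result becomes -22; next at idx=5:; next result becomes -30; next at idx=6:; next result becomes -39; next final value -40; both end at -40.
Across all 54 domain points the two functions coincide.
verdict: equivalent


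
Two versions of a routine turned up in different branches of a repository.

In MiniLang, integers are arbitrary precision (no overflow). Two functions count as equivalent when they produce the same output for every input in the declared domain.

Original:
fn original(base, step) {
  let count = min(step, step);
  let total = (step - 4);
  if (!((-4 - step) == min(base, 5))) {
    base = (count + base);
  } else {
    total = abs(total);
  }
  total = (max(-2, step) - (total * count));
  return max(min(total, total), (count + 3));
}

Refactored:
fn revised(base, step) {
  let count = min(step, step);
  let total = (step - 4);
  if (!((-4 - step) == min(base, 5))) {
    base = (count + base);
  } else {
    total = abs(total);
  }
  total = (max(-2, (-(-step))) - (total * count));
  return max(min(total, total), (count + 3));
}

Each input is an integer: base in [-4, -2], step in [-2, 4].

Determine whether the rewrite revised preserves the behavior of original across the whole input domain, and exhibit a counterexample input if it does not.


Comparing the listings, the differences include: same computation, different form.
As a probe, take base=-4, step=2: original runs count := 2 | total := -2 | (!((-4 - step) == min(base, 5))): true | base := -2 | total := 6 | result 6; revised runs count := 2 | total := -2 | (!((-4 - step) == min(base, 5))): true | base := -2 | total := 6 | result 6; both end at 6.
Across all 21 domain points the two functions coincide.
verdict: equivalent


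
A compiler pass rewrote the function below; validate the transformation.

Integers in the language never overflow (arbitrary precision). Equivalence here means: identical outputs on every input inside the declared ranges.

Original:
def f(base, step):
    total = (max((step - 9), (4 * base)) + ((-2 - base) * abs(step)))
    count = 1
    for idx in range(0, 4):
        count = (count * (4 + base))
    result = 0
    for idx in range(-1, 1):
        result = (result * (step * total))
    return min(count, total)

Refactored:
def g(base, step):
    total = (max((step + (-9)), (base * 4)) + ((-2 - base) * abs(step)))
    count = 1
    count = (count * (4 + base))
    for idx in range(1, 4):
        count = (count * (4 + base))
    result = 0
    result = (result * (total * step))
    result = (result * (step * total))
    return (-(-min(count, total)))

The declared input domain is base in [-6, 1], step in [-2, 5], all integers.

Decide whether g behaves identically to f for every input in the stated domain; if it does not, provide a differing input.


Changes here: arithmetic usage differs; and loop structure differs; and statement counts differ; and constant usage differs; the full 64-point sweep finds no disagreement.
verdict: equivalent


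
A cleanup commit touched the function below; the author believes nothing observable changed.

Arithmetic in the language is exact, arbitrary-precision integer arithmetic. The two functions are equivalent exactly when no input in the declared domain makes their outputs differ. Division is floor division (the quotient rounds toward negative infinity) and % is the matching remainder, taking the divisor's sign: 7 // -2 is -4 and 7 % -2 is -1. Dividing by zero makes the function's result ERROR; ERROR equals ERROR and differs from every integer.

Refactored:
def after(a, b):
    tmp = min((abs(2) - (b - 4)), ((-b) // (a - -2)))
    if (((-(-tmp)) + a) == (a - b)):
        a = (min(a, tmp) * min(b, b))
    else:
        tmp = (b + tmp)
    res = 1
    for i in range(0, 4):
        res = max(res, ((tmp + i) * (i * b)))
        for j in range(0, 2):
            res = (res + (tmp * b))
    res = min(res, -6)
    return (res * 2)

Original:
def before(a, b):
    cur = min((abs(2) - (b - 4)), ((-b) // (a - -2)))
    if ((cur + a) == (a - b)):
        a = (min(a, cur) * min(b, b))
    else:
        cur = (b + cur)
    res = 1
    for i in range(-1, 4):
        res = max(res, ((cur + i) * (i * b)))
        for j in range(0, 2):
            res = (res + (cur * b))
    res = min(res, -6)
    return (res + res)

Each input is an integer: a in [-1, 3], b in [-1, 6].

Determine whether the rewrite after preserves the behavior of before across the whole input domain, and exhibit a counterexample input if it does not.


Try a=-1, b=-1.
before: cur = 1; ((cur + a) == (a - b)) -> true; a = 1; res = 1; [i=-1]; res = 1; [j=0]; res = 0; [j=1]; res = -1; [i=0]; res = 0; [j=0]; res = -1; [j=1]; res = -2; [i=1]; res = -2; [j=0]; res = -3; [j=1]; res = -4; [i=2]; res = -4; [j=0]; res = -5; [j=1]; res = -6; [i=3]; res = -6; [j=0]; res = -7; [j=1]; res = -8; res = -8; return -16
after: tmp = 1; (((-(-tmp)) + a) == (a - b)) -> true; a = 1; res = 1; [i=0]; res = 1; [j=0]; res = 0; [j=1]; res = -1; [i=1]; res = -1; [j=0]; res = -2; [j=1]; res = -3; [i=2]; res = -3; [j=0]; res = -4; [j=1]; res = -5; [i=3]; res = -5; [j=0]; res = -6; [j=1]; res = -7; res = -7; return -14
-16 and -14 differ, so these are not the same function on this domain.
verdict: not equivalent; witness: a=-1, b=-1


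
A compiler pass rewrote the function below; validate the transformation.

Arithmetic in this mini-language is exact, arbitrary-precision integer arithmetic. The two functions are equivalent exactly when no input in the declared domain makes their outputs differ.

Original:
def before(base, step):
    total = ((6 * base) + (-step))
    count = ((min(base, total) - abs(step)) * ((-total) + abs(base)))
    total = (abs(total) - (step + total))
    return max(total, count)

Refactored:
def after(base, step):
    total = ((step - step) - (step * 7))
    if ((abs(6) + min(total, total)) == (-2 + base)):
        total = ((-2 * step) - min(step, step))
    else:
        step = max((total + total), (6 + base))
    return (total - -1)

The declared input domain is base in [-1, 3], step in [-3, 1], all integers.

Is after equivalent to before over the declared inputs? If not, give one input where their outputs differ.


Try base=-1, step=-3.
before: total := -3 | count := -24 | total := 9 | result 9
after: total := 21 | ((abs(6) + min(total, total)) == (-2 + base)): false | step := 42 | result 22
9 against 22: the behavior changed.
verdict: not equivalent; witness: base=-1, step=-3


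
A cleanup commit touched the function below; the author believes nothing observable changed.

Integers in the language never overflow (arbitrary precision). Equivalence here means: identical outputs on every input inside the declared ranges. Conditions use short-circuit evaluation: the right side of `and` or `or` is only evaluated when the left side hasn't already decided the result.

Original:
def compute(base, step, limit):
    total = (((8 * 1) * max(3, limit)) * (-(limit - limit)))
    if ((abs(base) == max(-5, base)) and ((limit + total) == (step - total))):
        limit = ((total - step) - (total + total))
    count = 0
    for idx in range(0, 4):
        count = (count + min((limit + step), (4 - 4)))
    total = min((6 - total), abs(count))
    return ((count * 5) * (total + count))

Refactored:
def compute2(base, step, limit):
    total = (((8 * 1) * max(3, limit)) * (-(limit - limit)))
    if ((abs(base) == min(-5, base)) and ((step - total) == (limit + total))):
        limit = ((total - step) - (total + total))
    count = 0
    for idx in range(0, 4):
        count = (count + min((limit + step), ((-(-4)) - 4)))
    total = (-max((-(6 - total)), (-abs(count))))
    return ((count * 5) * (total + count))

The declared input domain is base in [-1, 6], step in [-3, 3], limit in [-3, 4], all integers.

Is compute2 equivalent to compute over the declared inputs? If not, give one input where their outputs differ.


There is a counterexample at base=0, step=-3, limit=-3: 0 on one side, 2160 on the other.
compute: total=0, then ((abs(base) == max(-5, base)) and ((limit + total) == (step - total))) is true, then limit=3, then count=0, then (idx=0), then count=0, then (idx=1), then count=0, then (idx=2), then count=0, then (idx=3), then count=0, then total=0, then returns 0
compute2: total=0, then ((abs(base) == min(-5, base)) and ((step - total) == (limit + total))) is false, then count=0, then (idx=0), then count=-6, then (idx=1), then count=-12, then (idx=2), then count=-18, then (idx=3), then count=-24, then total=6, then returns 2160
verdict: not equivalent; witness: base=0, step=-3, limit=-3
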